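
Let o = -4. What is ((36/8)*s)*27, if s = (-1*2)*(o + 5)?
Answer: -243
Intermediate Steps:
s = -2 (s = (-1*2)*(-4 + 5) = -2*1 = -2)
((36/8)*s)*27 = ((36/8)*(-2))*27 = ((36*(1/8))*(-2))*27 = ((9/2)*(-2))*27 = -9*27 = -243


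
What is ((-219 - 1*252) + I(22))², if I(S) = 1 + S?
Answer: 200704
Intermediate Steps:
((-219 - 1*252) + I(22))² = ((-219 - 1*252) + (1 + 22))² = ((-219 - 252) + 23)² = (-471 + 23)² = (-448)² = 200704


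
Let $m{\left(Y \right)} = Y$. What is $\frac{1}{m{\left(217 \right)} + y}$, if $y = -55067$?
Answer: $- \frac{1}{54850} \approx -1.8232 \cdot 10^{-5}$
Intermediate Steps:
$\frac{1}{m{\left(217 \right)} + y} = \frac{1}{217 - 55067} = \frac{1}{-54850} = - \frac{1}{54850}$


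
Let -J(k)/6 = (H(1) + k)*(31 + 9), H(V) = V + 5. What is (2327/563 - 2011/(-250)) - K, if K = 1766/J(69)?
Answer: 62199077/5067000 ≈ 12.275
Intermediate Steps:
H(V) = 5 + V
J(k) = -1440 - 240*k (J(k) = -6*((5 + 1) + k)*(31 + 9) = -6*(6 + k)*40 = -6*(240 + 40*k) = -1440 - 240*k)
K = -883/9000 (K = 1766/(-1440 - 240*69) = 1766/(-1440 - 16560) = 1766/(-18000) = 1766*(-1/18000) = -883/9000 ≈ -0.098111)
(2327/563 - 2011/(-250)) - K = (2327/563 - 2011/(-250)) - 1*(-883/9000) = (2327*(1/563) - 2011*(-1/250)) + 883/9000 = (2327/563 + 2011/250) + 883/9000 = 1713943/140750 + 883/9000 = 62199077/5067000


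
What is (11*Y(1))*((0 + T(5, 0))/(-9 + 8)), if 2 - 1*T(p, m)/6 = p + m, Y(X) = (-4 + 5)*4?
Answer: 792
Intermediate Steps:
Y(X) = 4 (Y(X) = 1*4 = 4)
T(p, m) = 12 - 6*m - 6*p (T(p, m) = 12 - 6*(p + m) = 12 - 6*(m + p) = 12 + (-6*m - 6*p) = 12 - 6*m - 6*p)
(11*Y(1))*((0 + T(5, 0))/(-9 + 8)) = (11*4)*((0 + (12 - 6*0 - 6*5))/(-9 + 8)) = 44*((0 + (12 + 0 - 30))/(-1)) = 44*((0 - 18)*(-1)) = 44*(-18*(-1)) = 44*18 = 792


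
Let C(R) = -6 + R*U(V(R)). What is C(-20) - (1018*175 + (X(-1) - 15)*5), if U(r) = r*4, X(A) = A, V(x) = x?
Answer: -176476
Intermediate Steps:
U(r) = 4*r
C(R) = -6 + 4*R**2 (C(R) = -6 + R*(4*R) = -6 + 4*R**2)
C(-20) - (1018*175 + (X(-1) - 15)*5) = (-6 + 4*(-20)**2) - (1018*175 + (-1 - 15)*5) = (-6 + 4*400) - (178150 - 16*5) = (-6 + 1600) - (178150 - 80) = 1594 - 1*178070 = 1594 - 178070 = -176476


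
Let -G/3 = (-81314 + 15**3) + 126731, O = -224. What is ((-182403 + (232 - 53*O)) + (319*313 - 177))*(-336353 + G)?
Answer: 34094666541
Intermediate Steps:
G = -146376 (G = -3*((-81314 + 15**3) + 126731) = -3*((-81314 + 3375) + 126731) = -3*(-77939 + 126731) = -3*48792 = -146376)
((-182403 + (232 - 53*O)) + (319*313 - 177))*(-336353 + G) = ((-182403 + (232 - 53*(-224))) + (319*313 - 177))*(-336353 - 146376) = ((-182403 + (232 + 11872)) + (99847 - 177))*(-482729) = ((-182403 + 12104) + 99670)*(-482729) = (-170299 + 99670)*(-482729) = -70629*(-482729) = 34094666541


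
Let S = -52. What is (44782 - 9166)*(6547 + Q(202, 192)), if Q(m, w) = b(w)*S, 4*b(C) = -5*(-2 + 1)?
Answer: 230862912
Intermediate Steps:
b(C) = 5/4 (b(C) = (-5*(-2 + 1))/4 = (-5*(-1))/4 = (1/4)*5 = 5/4)
Q(m, w) = -65 (Q(m, w) = (5/4)*(-52) = -65)
(44782 - 9166)*(6547 + Q(202, 192)) = (44782 - 9166)*(6547 - 65) = 35616*6482 = 230862912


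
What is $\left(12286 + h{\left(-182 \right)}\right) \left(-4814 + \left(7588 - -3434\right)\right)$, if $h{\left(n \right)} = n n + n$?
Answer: $280775424$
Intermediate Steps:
$h{\left(n \right)} = n + n^{2}$ ($h{\left(n \right)} = n^{2} + n = n + n^{2}$)
$\left(12286 + h{\left(-182 \right)}\right) \left(-4814 + \left(7588 - -3434\right)\right) = \left(12286 - 182 \left(1 - 182\right)\right) \left(-4814 + \left(7588 - -3434\right)\right) = \left(12286 - -32942\right) \left(-4814 + \left(7588 + 3434\right)\right) = \left(12286 + 32942\right) \left(-4814 + 11022\right) = 45228 \cdot 6208 = 280775424$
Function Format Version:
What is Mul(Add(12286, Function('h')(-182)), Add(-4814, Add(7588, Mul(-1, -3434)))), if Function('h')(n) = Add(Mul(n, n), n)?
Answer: 280775424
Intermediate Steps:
Function('h')(n) = Add(n, Pow(n, 2)) (Function('h')(n) = Add(Pow(n, 2), n) = Add(n, Pow(n, 2)))
Mul(Add(12286, Function('h')(-182)), Add(-4814, Add(7588, Mul(-1, -3434)))) = Mul(Add(12286, Mul(-182, Add(1, -182))), Add(-4814, Add(7588, Mul(-1, -3434)))) = Mul(Add(12286, Mul(-182, -181)), Add(-4814, Add(7588, 3434))) = Mul(Add(12286, 32942), Add(-4814, 11022)) = Mul(45228, 6208) = 280775424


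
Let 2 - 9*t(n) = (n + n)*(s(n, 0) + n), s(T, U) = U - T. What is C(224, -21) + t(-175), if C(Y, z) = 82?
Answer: 740/9 ≈ 82.222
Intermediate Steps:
t(n) = 2/9 (t(n) = 2/9 - (n + n)*((0 - n) + n)/9 = 2/9 - 2*n*(-n + n)/9 = 2/9 - 2*n*0/9 = 2/9 - 1/9*0 = 2/9 + 0 = 2/9)
C(224, -21) + t(-175) = 82 + 2/9 = 740/9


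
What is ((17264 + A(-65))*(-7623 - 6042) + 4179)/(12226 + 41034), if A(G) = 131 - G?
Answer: -238586721/53260 ≈ -4479.7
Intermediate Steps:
((17264 + A(-65))*(-7623 - 6042) + 4179)/(12226 + 41034) = ((17264 + (131 - 1*(-65)))*(-7623 - 6042) + 4179)/(12226 + 41034) = ((17264 + (131 + 65))*(-13665) + 4179)/53260 = ((17264 + 196)*(-13665) + 4179)*(1/53260) = (17460*(-13665) + 4179)*(1/53260) = (-238590900 + 4179)*(1/53260) = -238586721*1/53260 = -238586721/53260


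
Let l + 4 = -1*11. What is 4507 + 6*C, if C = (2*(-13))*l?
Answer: 6847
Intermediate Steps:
l = -15 (l = -4 - 1*11 = -4 - 11 = -15)
C = 390 (C = (2*(-13))*(-15) = -26*(-15) = 390)
4507 + 6*C = 4507 + 6*390 = 4507 + 2340 = 6847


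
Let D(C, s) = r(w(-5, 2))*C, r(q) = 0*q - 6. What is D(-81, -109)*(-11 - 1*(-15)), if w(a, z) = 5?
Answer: 1944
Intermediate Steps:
r(q) = -6 (r(q) = 0 - 6 = -6)
D(C, s) = -6*C
D(-81, -109)*(-11 - 1*(-15)) = (-6*(-81))*(-11 - 1*(-15)) = 486*(-11 + 15) = 486*4 = 1944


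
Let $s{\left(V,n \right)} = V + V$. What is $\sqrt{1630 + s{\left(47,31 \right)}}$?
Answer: $2 \sqrt{431} \approx 41.521$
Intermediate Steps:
$s{\left(V,n \right)} = 2 V$
$\sqrt{1630 + s{\left(47,31 \right)}} = \sqrt{1630 + 2 \cdot 47} = \sqrt{1630 + 94} = \sqrt{1724} = 2 \sqrt{431}$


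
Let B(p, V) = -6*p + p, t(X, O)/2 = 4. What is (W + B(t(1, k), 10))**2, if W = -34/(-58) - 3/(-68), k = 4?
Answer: 6027503769/3888784 ≈ 1550.0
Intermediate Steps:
t(X, O) = 8 (t(X, O) = 2*4 = 8)
W = 1243/1972 (W = -34*(-1/58) - 3*(-1/68) = 17/29 + 3/68 = 1243/1972 ≈ 0.63032)
B(p, V) = -5*p
(W + B(t(1, k), 10))**2 = (1243/1972 - 5*8)**2 = (1243/1972 - 40)**2 = (-77637/1972)**2 = 6027503769/3888784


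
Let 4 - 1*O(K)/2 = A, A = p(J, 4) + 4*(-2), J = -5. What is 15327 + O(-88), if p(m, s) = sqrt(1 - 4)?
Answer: 15351 - 2*I*sqrt(3) ≈ 15351.0 - 3.4641*I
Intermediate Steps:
p(m, s) = I*sqrt(3) (p(m, s) = sqrt(-3) = I*sqrt(3))
A = -8 + I*sqrt(3) (A = I*sqrt(3) + 4*(-2) = I*sqrt(3) - 8 = -8 + I*sqrt(3) ≈ -8.0 + 1.732*I)
O(K) = 24 - 2*I*sqrt(3) (O(K) = 8 - 2*(-8 + I*sqrt(3)) = 8 + (16 - 2*I*sqrt(3)) = 24 - 2*I*sqrt(3))
15327 + O(-88) = 15327 + (24 - 2*I*sqrt(3)) = 15351 - 2*I*sqrt(3)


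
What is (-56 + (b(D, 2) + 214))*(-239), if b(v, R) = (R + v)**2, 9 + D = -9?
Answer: -98946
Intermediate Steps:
D = -18 (D = -9 - 9 = -18)
(-56 + (b(D, 2) + 214))*(-239) = (-56 + ((2 - 18)**2 + 214))*(-239) = (-56 + ((-16)**2 + 214))*(-239) = (-56 + (256 + 214))*(-239) = (-56 + 470)*(-239) = 414*(-239) = -98946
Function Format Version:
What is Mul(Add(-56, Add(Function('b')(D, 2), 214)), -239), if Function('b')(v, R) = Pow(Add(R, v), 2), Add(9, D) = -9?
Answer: -98946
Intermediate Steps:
D = -18 (D = Add(-9, -9) = -18)
Mul(Add(-56, Add(Function('b')(D, 2), 214)), -239) = Mul(Add(-56, Add(Pow(Add(2, -18), 2), 214)), -239) = Mul(Add(-56, Add(Pow(-16, 2), 214)), -239) = Mul(Add(-56, Add(256, 214)), -239) = Mul(Add(-56, 470), -239) = Mul(414, -239) = -98946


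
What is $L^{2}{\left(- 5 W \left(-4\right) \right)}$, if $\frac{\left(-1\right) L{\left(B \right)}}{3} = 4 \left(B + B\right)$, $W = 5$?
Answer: $5760000$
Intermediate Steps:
$L{\left(B \right)} = - 24 B$ ($L{\left(B \right)} = - 3 \cdot 4 \left(B + B\right) = - 3 \cdot 4 \cdot 2 B = - 3 \cdot 8 B = - 24 B$)
$L^{2}{\left(- 5 W \left(-4\right) \right)} = \left(- 24 \left(-5\right) 5 \left(-4\right)\right)^{2} = \left(- 24 \left(\left(-25\right) \left(-4\right)\right)\right)^{2} = \left(\left(-24\right) 100\right)^{2} = \left(-2400\right)^{2} = 5760000$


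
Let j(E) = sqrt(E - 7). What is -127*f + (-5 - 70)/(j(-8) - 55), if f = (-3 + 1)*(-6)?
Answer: -925767/608 + 15*I*sqrt(15)/608 ≈ -1522.6 + 0.095551*I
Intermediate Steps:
j(E) = sqrt(-7 + E)
f = 12 (f = -2*(-6) = 12)
-127*f + (-5 - 70)/(j(-8) - 55) = -127*12 + (-5 - 70)/(sqrt(-7 - 8) - 55) = -1524 - 75/(sqrt(-15) - 55) = -1524 - 75/(I*sqrt(15) - 55) = -1524 - 75/(-55 + I*sqrt(15))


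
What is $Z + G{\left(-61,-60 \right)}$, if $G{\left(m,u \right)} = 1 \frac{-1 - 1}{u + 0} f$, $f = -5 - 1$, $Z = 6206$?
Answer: $\frac{31029}{5} \approx 6205.8$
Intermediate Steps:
$f = -6$
$G{\left(m,u \right)} = \frac{12}{u}$ ($G{\left(m,u \right)} = 1 \frac{-1 - 1}{u + 0} \left(-6\right) = 1 \left(- \frac{2}{u}\right) \left(-6\right) = - \frac{2}{u} \left(-6\right) = \frac{12}{u}$)
$Z + G{\left(-61,-60 \right)} = 6206 + \frac{12}{-60} = 6206 + 12 \left(- \frac{1}{60}\right) = 6206 - \frac{1}{5} = \frac{31029}{5}$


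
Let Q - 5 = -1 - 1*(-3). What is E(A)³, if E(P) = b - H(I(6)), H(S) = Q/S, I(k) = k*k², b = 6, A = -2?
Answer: 2141700569/10077696 ≈ 212.52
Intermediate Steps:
Q = 7 (Q = 5 + (-1 - 1*(-3)) = 5 + (-1 + 3) = 5 + 2 = 7)
I(k) = k³
H(S) = 7/S
E(P) = 1289/216 (E(P) = 6 - 7/(6³) = 6 - 7/216 = 1289/216)
E(A)³ = (1289/216)³ = 2141700569/10077696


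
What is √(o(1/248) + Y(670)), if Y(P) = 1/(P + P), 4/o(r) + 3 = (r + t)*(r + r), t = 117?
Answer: I*√3490609794871265/42370130 ≈ 1.3944*I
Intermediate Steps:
o(r) = 4/(-3 + 2*r*(117 + r)) (o(r) = 4/(-3 + (r + 117)*(r + r)) = 4/(-3 + (117 + r)*(2*r)) = 4/(-3 + 2*r*(117 + r)))
Y(P) = 1/(2*P)
√(o(1/248) + Y(670)) = √(4/(-3 + 2*(1/248)² + 234/248) + (½)/670) = √(4/(-3 + 2*(1/248)² + 234*(1/248)) + (½)*(1/670)) = √(4/(-3 + 2*(1/61504) + 117/124) + 1/1340) = √(4/(-3 + 1/30752 + 117/124) + 1/1340) = √(4/(-63239/30752) + 1/1340) = √(4*(-30752/63239) + 1/1340) = √(-123008/63239 + 1/1340) = √(-164767481/84740260) = I*√3490609794871265/42370130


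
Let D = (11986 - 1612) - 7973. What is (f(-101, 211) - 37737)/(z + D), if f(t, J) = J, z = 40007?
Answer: -18763/21204 ≈ -0.88488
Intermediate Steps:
D = 2401 (D = 10374 - 7973 = 2401)
(f(-101, 211) - 37737)/(z + D) = (211 - 37737)/(40007 + 2401) = -37526/42408 = -37526*1/42408 = -18763/21204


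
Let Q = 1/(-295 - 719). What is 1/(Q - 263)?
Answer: -1014/266683 ≈ -0.0038023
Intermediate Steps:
Q = -1/1014 (Q = 1/(-1014) = -1/1014 ≈ -0.00098619)
1/(Q - 263) = 1/(-1/1014 - 263) = 1/(-266683/1014) = -1014/266683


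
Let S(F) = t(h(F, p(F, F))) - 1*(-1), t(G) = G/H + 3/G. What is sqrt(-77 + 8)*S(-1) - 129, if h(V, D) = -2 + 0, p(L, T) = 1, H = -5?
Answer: -129 - I*sqrt(69)/10 ≈ -129.0 - 0.83066*I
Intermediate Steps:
h(V, D) = -2
t(G) = 3/G - G/5 (t(G) = G/(-5) + 3/G = G*(-1/5) + 3/G = -G/5 + 3/G = 3/G - G/5)
S(F) = -1/10 (S(F) = (3/(-2) - 1/5*(-2)) - 1*(-1) = (3*(-1/2) + 2/5) + 1 = (-3/2 + 2/5) + 1 = -11/10 + 1 = -1/10)
sqrt(-77 + 8)*S(-1) - 129 = sqrt(-77 + 8)*(-1/10) - 129 = sqrt(-69)*(-1/10) - 129 = (I*sqrt(69))*(-1/10) - 129 = -I*sqrt(69)/10 - 129 = -129 - I*sqrt(69)/10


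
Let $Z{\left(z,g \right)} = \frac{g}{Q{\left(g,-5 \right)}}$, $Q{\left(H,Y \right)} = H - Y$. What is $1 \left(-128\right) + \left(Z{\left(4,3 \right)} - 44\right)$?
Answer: $- \frac{1373}{8} \approx -171.63$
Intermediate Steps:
$Z{\left(z,g \right)} = \frac{g}{5 + g}$ ($Z{\left(z,g \right)} = \frac{g}{g - -5} = \frac{g}{g + 5} = \frac{g}{5 + g}$)
$1 \left(-128\right) + \left(Z{\left(4,3 \right)} - 44\right) = 1 \left(-128\right) + \left(\frac{3}{5 + 3} - 44\right) = -128 - \left(44 - \frac{3}{8}\right) = -128 + \left(3 \cdot \frac{1}{8} - 44\right) = -128 + \left(\frac{3}{8} - 44\right) = -128 - \frac{349}{8} = - \frac{1373}{8}$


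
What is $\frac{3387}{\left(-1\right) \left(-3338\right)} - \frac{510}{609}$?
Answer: $\frac{120101}{677614} \approx 0.17724$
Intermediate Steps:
$\frac{3387}{\left(-1\right) \left(-3338\right)} - \frac{510}{609} = \frac{3387}{3338} - \frac{170}{203} = \frac{120101}{677614}$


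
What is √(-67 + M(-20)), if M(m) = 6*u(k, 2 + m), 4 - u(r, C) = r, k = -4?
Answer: I*√19 ≈ 4.3589*I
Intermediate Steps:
u(r, C) = 4 - r
M(m) = 48 (M(m) = 6*(4 - 1*(-4)) = 6*(4 + 4) = 6*8 = 48)
√(-67 + M(-20)) = √(-67 + 48) = √(-19) = I*√19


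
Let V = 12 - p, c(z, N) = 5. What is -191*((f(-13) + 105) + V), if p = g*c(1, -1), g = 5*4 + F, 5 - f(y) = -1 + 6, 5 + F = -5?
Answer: -12797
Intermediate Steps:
F = -10 (F = -5 - 5 = -10)
f(y) = 0 (f(y) = 5 - (-1 + 6) = 5 - 1*5 = 5 - 5 = 0)
g = 10 (g = 5*4 - 10 = 20 - 10 = 10)
p = 50 (p = 10*5 = 50)
V = -38 (V = 12 - 1*50 = 12 - 50 = -38)
-191*((f(-13) + 105) + V) = -191*((0 + 105) - 38) = -191*(105 - 38) = -191*67 = -12797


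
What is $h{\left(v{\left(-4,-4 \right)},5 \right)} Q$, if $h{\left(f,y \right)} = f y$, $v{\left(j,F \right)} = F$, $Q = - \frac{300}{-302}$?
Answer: $- \frac{3000}{151} \approx -19.868$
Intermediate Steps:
$Q = \frac{150}{151}$ ($Q = \left(-300\right) \left(- \frac{1}{302}\right) = \frac{150}{151} \approx 0.99338$)
$h{\left(v{\left(-4,-4 \right)},5 \right)} Q = \left(-4\right) 5 \cdot \frac{150}{151} = \left(-20\right) \frac{150}{151} = - \frac{3000}{151}$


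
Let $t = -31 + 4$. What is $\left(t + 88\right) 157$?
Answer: $9577$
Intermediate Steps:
$t = -27$
$\left(t + 88\right) 157 = \left(-27 + 88\right) 157 = 61 \cdot 157 = 9577$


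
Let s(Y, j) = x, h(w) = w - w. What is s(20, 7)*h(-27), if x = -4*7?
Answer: 0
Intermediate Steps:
h(w) = 0
x = -28
s(Y, j) = -28
s(20, 7)*h(-27) = -28*0 = 0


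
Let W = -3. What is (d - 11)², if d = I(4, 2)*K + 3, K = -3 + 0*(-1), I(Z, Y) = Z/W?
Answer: 16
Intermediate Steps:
I(Z, Y) = -Z/3 (I(Z, Y) = Z/(-3) = Z*(-⅓) = -Z/3)
K = -3 (K = -3 + 0 = -3)
d = 7 (d = -⅓*4*(-3) + 3 = -4/3*(-3) + 3 = 4 + 3 = 7)
(d - 11)² = (7 - 11)² = (-4)² = 16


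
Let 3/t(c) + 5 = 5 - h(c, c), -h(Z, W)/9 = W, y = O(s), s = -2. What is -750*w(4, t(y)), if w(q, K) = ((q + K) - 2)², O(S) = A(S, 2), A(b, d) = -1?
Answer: -6250/3 ≈ -2083.3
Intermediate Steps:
O(S) = -1
y = -1
h(Z, W) = -9*W
t(c) = 1/(3*c) (t(c) = 3/(-5 + (5 - (-9)*c)) = 3/(-5 + (5 + 9*c)) = 3/((9*c)) = 3*(1/(9*c)) = 1/(3*c))
w(q, K) = (-2 + K + q)² (w(q, K) = ((K + q) - 2)² = (-2 + K + q)²)
-750*w(4, t(y)) = -750*(-2 + (⅓)/(-1) + 4)² = -750*(-2 + (⅓)*(-1) + 4)² = -750*(-2 - ⅓ + 4)² = -750*(5/3)² = -750*25/9 = -6250/3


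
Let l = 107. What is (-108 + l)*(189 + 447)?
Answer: -636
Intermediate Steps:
(-108 + l)*(189 + 447) = (-108 + 107)*(189 + 447) = -1*636 = -636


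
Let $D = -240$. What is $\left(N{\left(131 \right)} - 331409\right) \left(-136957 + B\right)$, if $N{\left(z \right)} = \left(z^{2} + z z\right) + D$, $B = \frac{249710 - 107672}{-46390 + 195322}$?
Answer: $\frac{112307774374643}{2758} \approx 4.0721 \cdot 10^{10}$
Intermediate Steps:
$B = \frac{7891}{8274}$ ($B = \frac{142038}{148932} = 142038 \cdot \frac{1}{148932} = \frac{7891}{8274} \approx 0.95371$)
$N{\left(z \right)} = -240 + 2 z^{2}$ ($N{\left(z \right)} = \left(z^{2} + z z\right) - 240 = \left(z^{2} + z^{2}\right) - 240 = 2 z^{2} - 240 = -240 + 2 z^{2}$)
$\left(N{\left(131 \right)} - 331409\right) \left(-136957 + B\right) = \left(\left(-240 + 2 \cdot 131^{2}\right) - 331409\right) \left(-136957 + \frac{7891}{8274}\right) = \left(\left(-240 + 2 \cdot 17161\right) - 331409\right) \left(- \frac{1133174327}{8274}\right) = \left(\left(-240 + 34322\right) - 331409\right) \left(- \frac{1133174327}{8274}\right) = \left(34082 - 331409\right) \left(- \frac{1133174327}{8274}\right) = \left(-297327\right) \left(- \frac{1133174327}{8274}\right) = \frac{112307774374643}{2758}$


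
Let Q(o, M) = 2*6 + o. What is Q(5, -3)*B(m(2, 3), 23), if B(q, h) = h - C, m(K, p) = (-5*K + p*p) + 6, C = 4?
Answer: 323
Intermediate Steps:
m(K, p) = 6 + p² - 5*K (m(K, p) = (-5*K + p²) + 6 = (p² - 5*K) + 6 = 6 + p² - 5*K)
B(q, h) = -4 + h (B(q, h) = h - 1*4 = h - 4 = -4 + h)
Q(o, M) = 12 + o
Q(5, -3)*B(m(2, 3), 23) = (12 + 5)*(-4 + 23) = 17*19 = 323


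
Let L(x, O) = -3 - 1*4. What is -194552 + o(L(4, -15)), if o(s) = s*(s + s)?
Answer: -194454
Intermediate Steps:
L(x, O) = -7 (L(x, O) = -3 - 4 = -7)
o(s) = 2*s² (o(s) = s*(2*s) = 2*s²)
-194552 + o(L(4, -15)) = -194552 + 2*(-7)² = -194552 + 2*49 = -194552 + 98 = -194454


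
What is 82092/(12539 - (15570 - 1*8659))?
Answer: 6841/469 ≈ 14.586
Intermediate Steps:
82092/(12539 - (15570 - 1*8659)) = 82092/(12539 - (15570 - 8659)) = 82092/(12539 - 1*6911) = 82092/(12539 - 6911) = 82092/5628 = 82092*(1/5628) = 6841/469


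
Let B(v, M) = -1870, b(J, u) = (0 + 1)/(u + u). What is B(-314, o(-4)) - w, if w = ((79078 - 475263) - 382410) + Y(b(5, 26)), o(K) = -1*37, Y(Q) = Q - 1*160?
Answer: 40398019/52 ≈ 7.7689e+5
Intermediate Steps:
b(J, u) = 1/(2*u)
Y(Q) = -160 + Q (Y(Q) = Q - 160 = -160 + Q)
o(K) = -37
w = -40495259/52 (w = ((79078 - 475263) - 382410) + (-160 + (1/2)/26) = (-396185 - 382410) + (-160 + (1/2)*(1/26)) = -778595 + (-160 + 1/52) = -778595 - 8319/52 = -40495259/52 ≈ -7.7876e+5)
B(-314, o(-4)) - w = -1870 - 1*(-40495259/52) = -1870 + 40495259/52 = 40398019/52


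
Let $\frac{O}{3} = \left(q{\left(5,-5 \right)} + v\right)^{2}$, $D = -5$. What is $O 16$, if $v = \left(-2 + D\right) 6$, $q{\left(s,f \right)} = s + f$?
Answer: $84672$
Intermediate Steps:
$q{\left(s,f \right)} = f + s$
$v = -42$ ($v = \left(-2 - 5\right) 6 = \left(-7\right) 6 = -42$)
$O = 5292$ ($O = 3 \left(\left(-5 + 5\right) - 42\right)^{2} = 3 \left(0 - 42\right)^{2} = 3 \left(-42\right)^{2} = 3 \cdot 1764 = 5292$)
$O 16 = 5292 \cdot 16 = 84672$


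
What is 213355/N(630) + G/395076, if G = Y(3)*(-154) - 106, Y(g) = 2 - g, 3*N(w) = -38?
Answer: -21072859843/1251074 ≈ -16844.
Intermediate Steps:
N(w) = -38/3 (N(w) = (⅓)*(-38) = -38/3)
G = 48 (G = (2 - 1*3)*(-154) - 106 = (2 - 3)*(-154) - 106 = -1*(-154) - 106 = 154 - 106 = 48)
213355/N(630) + G/395076 = 213355/(-38/3) + 48/395076 = 213355*(-3/38) + 48*(1/395076) = -640065/38 + 4/32923 = -21072859843/1251074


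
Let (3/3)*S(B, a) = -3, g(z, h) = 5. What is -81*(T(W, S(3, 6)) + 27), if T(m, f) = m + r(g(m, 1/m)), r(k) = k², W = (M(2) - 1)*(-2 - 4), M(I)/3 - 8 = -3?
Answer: 2592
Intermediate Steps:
M(I) = 15 (M(I) = 24 + 3*(-3) = 24 - 9 = 15)
W = -84 (W = (15 - 1)*(-2 - 4) = 14*(-6) = -84)
S(B, a) = -3
T(m, f) = 25 + m (T(m, f) = m + 5² = m + 25 = 25 + m)
-81*(T(W, S(3, 6)) + 27) = -81*((25 - 84) + 27) = -81*(-59 + 27) = -81*(-32) = 2592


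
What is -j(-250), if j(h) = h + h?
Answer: 500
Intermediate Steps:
j(h) = 2*h
-j(-250) = -2*(-250) = -1*(-500) = 500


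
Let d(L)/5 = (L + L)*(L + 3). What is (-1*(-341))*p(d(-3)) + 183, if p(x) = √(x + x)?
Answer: 183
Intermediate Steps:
d(L) = 10*L*(3 + L) (d(L) = 5*((L + L)*(L + 3)) = 5*((2*L)*(3 + L)) = 5*(2*L*(3 + L)) = 10*L*(3 + L))
p(x) = √2*√x (p(x) = √(2*x) = √2*√x)
(-1*(-341))*p(d(-3)) + 183 = (-1*(-341))*(√2*√(10*(-3)*(3 - 3))) + 183 = 341*(√2*√(10*(-3)*0)) + 183 = 341*(√2*√0) + 183 = 341*(√2*0) + 183 = 341*0 + 183 = 0 + 183 = 183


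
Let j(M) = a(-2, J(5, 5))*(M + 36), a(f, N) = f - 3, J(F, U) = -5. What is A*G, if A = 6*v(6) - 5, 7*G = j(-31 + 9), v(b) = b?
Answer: -310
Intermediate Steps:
a(f, N) = -3 + f
j(M) = -180 - 5*M (j(M) = (-3 - 2)*(M + 36) = -5*(36 + M) = -180 - 5*M)
G = -10 (G = (-180 - 5*(-31 + 9))/7 = (-180 - 5*(-22))/7 = (-180 + 110)/7 = (⅐)*(-70) = -10)
A = 31 (A = 6*6 - 5 = 36 - 5 = 31)
A*G = 31*(-10) = -310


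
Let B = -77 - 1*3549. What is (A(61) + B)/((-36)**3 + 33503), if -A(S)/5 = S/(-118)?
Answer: 427563/1552054 ≈ 0.27548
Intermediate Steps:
A(S) = 5*S/118 (A(S) = -5*S/(-118) = -5*S*(-1)/118 = -(-5)*S/118 = 5*S/118)
B = -3626 (B = -77 - 3549 = -3626)
(A(61) + B)/((-36)**3 + 33503) = ((5/118)*61 - 3626)/((-36)**3 + 33503) = (305/118 - 3626)/(-46656 + 33503) = -427563/118/(-13153) = -427563/118*(-1/13153) = 427563/1552054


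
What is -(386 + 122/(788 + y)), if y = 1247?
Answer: -785632/2035 ≈ -386.06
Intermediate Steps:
-(386 + 122/(788 + y)) = -(386 + 122/(788 + 1247)) = -(386 + 122/2035) = -1*785632/2035 = -785632/2035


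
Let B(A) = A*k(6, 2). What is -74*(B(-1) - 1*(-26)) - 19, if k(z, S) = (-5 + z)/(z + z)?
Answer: -11621/6 ≈ -1936.8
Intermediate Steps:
k(z, S) = (-5 + z)/(2*z) (k(z, S) = (-5 + z)/((2*z)) = (-5 + z)*(1/(2*z)) = (-5 + z)/(2*z))
B(A) = A/12 (B(A) = A*((½)*(-5 + 6)/6) = A*((½)*(⅙)*1) = A*(1/12) = A/12)
-74*(B(-1) - 1*(-26)) - 19 = -74*((1/12)*(-1) - 1*(-26)) - 19 = -74*(-1/12 + 26) - 19 = -74*311/12 - 19 = -11507/6 - 19 = -11621/6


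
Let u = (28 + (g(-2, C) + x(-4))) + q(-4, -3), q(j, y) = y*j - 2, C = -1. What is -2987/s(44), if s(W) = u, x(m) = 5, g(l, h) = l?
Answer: -2987/41 ≈ -72.854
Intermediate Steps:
q(j, y) = -2 + j*y (q(j, y) = j*y - 2 = -2 + j*y)
u = 41 (u = (28 + (-2 + 5)) + (-2 - 4*(-3)) = (28 + 3) + (-2 + 12) = 31 + 10 = 41)
s(W) = 41
-2987/s(44) = -2987/41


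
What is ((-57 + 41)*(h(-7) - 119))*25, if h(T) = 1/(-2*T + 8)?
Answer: 523400/11 ≈ 47582.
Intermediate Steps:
h(T) = 1/(8 - 2*T)
((-57 + 41)*(h(-7) - 119))*25 = ((-57 + 41)*(-1/(-8 + 2*(-7)) - 119))*25 = -16*(-1/(-8 - 14) - 119)*25 = -16*(-1/(-22) - 119)*25 = -16*(-1*(-1/22) - 119)*25 = -16*(1/22 - 119)*25 = -16*(-2617/22)*25 = (20936/11)*25 = 523400/11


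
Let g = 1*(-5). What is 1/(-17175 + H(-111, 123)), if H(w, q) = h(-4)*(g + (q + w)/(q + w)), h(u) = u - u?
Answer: -1/17175 ≈ -5.8224e-5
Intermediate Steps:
h(u) = 0
g = -5
H(w, q) = 0 (H(w, q) = 0*(-5 + (q + w)/(q + w)) = 0*(-5 + 1) = 0*(-4) = 0)
1/(-17175 + H(-111, 123)) = 1/(-17175 + 0) = 1/(-17175) = -1/17175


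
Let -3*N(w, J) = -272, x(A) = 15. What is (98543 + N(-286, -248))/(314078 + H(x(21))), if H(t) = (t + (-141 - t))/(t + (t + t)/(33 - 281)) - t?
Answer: 60659705/193142917 ≈ 0.31407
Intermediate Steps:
N(w, J) = 272/3 (N(w, J) = -1/3*(-272) = 272/3)
H(t) = -t - 5828/(41*t) (H(t) = -141/(t + (2*t)/(-248)) - t = -141/(t + (2*t)*(-1/248)) - t = -141/(t - t/124) - t = -141*124/(123*t) - t = -5828/(41*t) - t = -t - 5828/(41*t))
(98543 + N(-286, -248))/(314078 + H(x(21))) = (98543 + 272/3)/(314078 + (-1*15 - 5828/41/15)) = 295901/(3*(314078 + (-15 - 5828/41*1/15))) = 295901/(3*(314078 + (-15 - 5828/615))) = 295901/(3*(314078 - 15053/615)) = 295901/(3*(193142917/615)) = (295901/3)*(615/193142917) = 60659705/193142917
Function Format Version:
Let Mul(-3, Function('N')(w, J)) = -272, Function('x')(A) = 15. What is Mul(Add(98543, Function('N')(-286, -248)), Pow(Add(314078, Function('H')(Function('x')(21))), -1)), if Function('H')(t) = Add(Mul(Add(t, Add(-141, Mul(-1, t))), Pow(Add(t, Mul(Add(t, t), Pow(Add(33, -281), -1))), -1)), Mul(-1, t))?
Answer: Rational(60659705, 193142917) ≈ 0.31407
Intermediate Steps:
Function('N')(w, J) = Rational(272, 3) (Function('N')(w, J) = Mul(Rational(-1, 3), -272) = Rational(272, 3))
Function('H')(t) = Add(Mul(-1, t), Mul(Rational(-5828, 41), Pow(t, -1))) (Function('H')(t) = Add(Mul(-141, Pow(Add(t, Mul(Mul(2, t), Pow(-248, -1))), -1)), Mul(-1, t)) = Add(Mul(-141, Pow(Add(t, Mul(Mul(2, t), Rational(-1, 248))), -1)), Mul(-1, t)) = Add(Mul(-141, Pow(Add(t, Mul(Rational(-1, 124), t)), -1)), Mul(-1, t)) = Add(Mul(-141, Pow(Mul(Rational(123, 124), t), -1)), Mul(-1, t)) = Add(Mul(-141, Mul(Rational(124, 123), Pow(t, -1))), Mul(-1, t)) = Add(Mul(Rational(-5828, 41), Pow(t, -1)), Mul(-1, t)) = Add(Mul(-1, t), Mul(Rational(-5828, 41), Pow(t, -1))))
Mul(Add(98543, Function('N')(-286, -248)), Pow(Add(314078, Function('H')(Function('x')(21))), -1)) = Mul(Add(98543, Rational(272, 3)), Pow(Add(314078, Add(Mul(-1, 15), Mul(Rational(-5828, 41), Pow(15, -1)))), -1)) = Mul(Rational(295901, 3), Pow(Add(314078, Add(-15, Mul(Rational(-5828, 41), Rational(1, 15)))), -1)) = Mul(Rational(295901, 3), Pow(Add(314078, Add(-15, Rational(-5828, 615))), -1)) = Mul(Rational(295901, 3), Pow(Add(314078, Rational(-15053, 615)), -1)) = Mul(Rational(295901, 3), Pow(Rational(193142917, 615), -1)) = Mul(Rational(295901, 3), Rational(615, 193142917)) = Rational(60659705, 193142917)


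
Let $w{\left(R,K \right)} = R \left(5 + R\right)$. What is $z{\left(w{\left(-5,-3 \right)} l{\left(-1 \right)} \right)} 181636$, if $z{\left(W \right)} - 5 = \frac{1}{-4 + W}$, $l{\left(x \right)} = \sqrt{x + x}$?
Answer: $862771$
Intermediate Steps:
$l{\left(x \right)} = \sqrt{2} \sqrt{x}$ ($l{\left(x \right)} = \sqrt{2 x} = \sqrt{2} \sqrt{x}$)
$z{\left(W \right)} = 5 + \frac{1}{-4 + W}$
$z{\left(w{\left(-5,-3 \right)} l{\left(-1 \right)} \right)} 181636 = \frac{-19 + 5 - 5 \left(5 - 5\right) \sqrt{2} \sqrt{-1}}{-4 + - 5 \left(5 - 5\right) \sqrt{2} \sqrt{-1}} \cdot 181636 = \frac{-19 + 5 \left(-5\right) 0 \sqrt{2} i}{-4 + \left(-5\right) 0 \sqrt{2} i} 181636 = \frac{-19 + 5 \cdot 0 i \sqrt{2}}{-4 + 0 i \sqrt{2}} \cdot 181636 = \frac{-19 + 5 \cdot 0}{-4 + 0} \cdot 181636 = \frac{-19 + 0}{-4} \cdot 181636 = \left(- \frac{1}{4}\right) \left(-19\right) 181636 = \frac{19}{4} \cdot 181636 = 862771$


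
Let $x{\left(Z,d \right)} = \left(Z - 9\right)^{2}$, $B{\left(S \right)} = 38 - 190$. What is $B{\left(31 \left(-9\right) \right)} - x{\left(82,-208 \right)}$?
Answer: $-5481$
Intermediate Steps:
$B{\left(S \right)} = -152$
$x{\left(Z,d \right)} = \left(-9 + Z\right)^{2}$
$B{\left(31 \left(-9\right) \right)} - x{\left(82,-208 \right)} = -152 - \left(-9 + 82\right)^{2} = -152 - 73^{2} = -152 - 5329 = -5481$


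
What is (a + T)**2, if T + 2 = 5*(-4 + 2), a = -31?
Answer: 1849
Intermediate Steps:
T = -12 (T = -2 + 5*(-4 + 2) = -2 + 5*(-2) = -2 - 10 = -12)
(a + T)**2 = (-31 - 12)**2 = (-43)**2 = 1849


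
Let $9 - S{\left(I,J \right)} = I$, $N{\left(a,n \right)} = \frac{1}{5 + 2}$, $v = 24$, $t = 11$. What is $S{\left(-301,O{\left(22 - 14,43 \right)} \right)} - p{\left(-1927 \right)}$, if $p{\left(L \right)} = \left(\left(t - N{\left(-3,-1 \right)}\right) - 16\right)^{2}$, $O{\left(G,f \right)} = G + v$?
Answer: $\frac{13894}{49} \approx 283.55$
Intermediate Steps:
$O{\left(G,f \right)} = 24 + G$ ($O{\left(G,f \right)} = G + 24 = 24 + G$)
$N{\left(a,n \right)} = \frac{1}{7}$
$S{\left(I,J \right)} = 9 - I$
$p{\left(L \right)} = \frac{1296}{49}$ ($p{\left(L \right)} = \left(\left(11 - \frac{1}{7}\right) - 16\right)^{2} = \left(\frac{76}{7} - 16\right)^{2} = \left(- \frac{36}{7}\right)^{2} = \frac{1296}{49}$)
$S{\left(-301,O{\left(22 - 14,43 \right)} \right)} - p{\left(-1927 \right)} = \left(9 - -301\right) - \frac{1296}{49} = \left(9 + 301\right) - \frac{1296}{49} = 310 - \frac{1296}{49} = \frac{13894}{49}$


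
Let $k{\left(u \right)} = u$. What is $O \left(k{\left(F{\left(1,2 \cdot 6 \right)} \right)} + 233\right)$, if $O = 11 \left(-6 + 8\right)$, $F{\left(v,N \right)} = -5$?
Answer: $5016$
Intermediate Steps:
$O = 22$ ($O = 11 \cdot 2 = 22$)
$O \left(k{\left(F{\left(1,2 \cdot 6 \right)} \right)} + 233\right) = 22 \left(-5 + 233\right) = 22 \cdot 228 = 5016$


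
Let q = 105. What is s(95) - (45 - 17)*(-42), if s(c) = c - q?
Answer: 1166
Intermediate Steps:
s(c) = -105 + c (s(c) = c - 1*105 = c - 105 = -105 + c)
s(95) - (45 - 17)*(-42) = (-105 + 95) - (45 - 17)*(-42) = -10 - 28*(-42) = -10 - 1*(-1176) = -10 + 1176 = 1166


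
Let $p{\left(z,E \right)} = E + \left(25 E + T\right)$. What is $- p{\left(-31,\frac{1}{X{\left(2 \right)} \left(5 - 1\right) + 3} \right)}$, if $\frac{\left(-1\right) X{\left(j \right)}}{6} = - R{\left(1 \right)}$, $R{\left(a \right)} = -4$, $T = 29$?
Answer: $- \frac{2671}{93} \approx -28.72$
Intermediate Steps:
$X{\left(j \right)} = -24$ ($X{\left(j \right)} = - 6 \left(\left(-1\right) \left(-4\right)\right) = \left(-6\right) 4 = -24$)
$p{\left(z,E \right)} = 29 + 26 E$ ($p{\left(z,E \right)} = E + \left(25 E + 29\right) = E + \left(29 + 25 E\right) = 29 + 26 E$)
$- p{\left(-31,\frac{1}{X{\left(2 \right)} \left(5 - 1\right) + 3} \right)} = - (29 + \frac{26}{- 24 \left(5 - 1\right) + 3}) = - (29 + \frac{26}{\left(-24\right) 4 + 3}) = - (29 + \frac{26}{-96 + 3}) = - (29 + \frac{26}{-93}) = - (29 + 26 \left(- \frac{1}{93}\right)) = - (29 - \frac{26}{93}) = \left(-1\right) \frac{2671}{93} = - \frac{2671}{93}$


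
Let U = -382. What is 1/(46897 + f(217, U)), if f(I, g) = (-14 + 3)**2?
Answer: 1/47018 ≈ 2.1268e-5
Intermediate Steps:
f(I, g) = 121 (f(I, g) = (-11)**2 = 121)
1/(46897 + f(217, U)) = 1/(46897 + 121) = 1/47018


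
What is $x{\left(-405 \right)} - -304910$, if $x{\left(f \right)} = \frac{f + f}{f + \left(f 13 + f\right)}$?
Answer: $\frac{4573652}{15} \approx 3.0491 \cdot 10^{5}$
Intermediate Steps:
$x{\left(f \right)} = \frac{2}{15}$ ($x{\left(f \right)} = \frac{2 f}{f + \left(13 f + f\right)} = \frac{2 f}{f + 14 f} = \frac{2 f}{15 f} = 2 f \frac{1}{15 f} = \frac{2}{15}$)
$x{\left(-405 \right)} - -304910 = \frac{2}{15} - -304910 = \frac{2}{15} + 304910 = \frac{4573652}{15}$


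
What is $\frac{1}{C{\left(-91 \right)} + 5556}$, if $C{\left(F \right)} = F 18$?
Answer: $\frac{1}{3918} \approx 0.00025523$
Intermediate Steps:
$C{\left(F \right)} = 18 F$
$\frac{1}{C{\left(-91 \right)} + 5556} = \frac{1}{18 \left(-91\right) + 5556} = \frac{1}{-1638 + 5556} = \frac{1}{3918}$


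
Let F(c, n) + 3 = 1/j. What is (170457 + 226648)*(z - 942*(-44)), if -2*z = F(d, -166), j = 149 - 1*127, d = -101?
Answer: 724230965585/44 ≈ 1.6460e+10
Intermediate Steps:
j = 22 (j = 149 - 127 = 22)
F(c, n) = -65/22 (F(c, n) = -3 + 1/22 = -65/22)
z = 65/44 (z = -½*(-65/22) = 65/44 ≈ 1.4773)
(170457 + 226648)*(z - 942*(-44)) = (170457 + 226648)*(65/44 - 942*(-44)) = 397105*(65/44 + 41448) = 397105*(1823777/44) = 724230965585/44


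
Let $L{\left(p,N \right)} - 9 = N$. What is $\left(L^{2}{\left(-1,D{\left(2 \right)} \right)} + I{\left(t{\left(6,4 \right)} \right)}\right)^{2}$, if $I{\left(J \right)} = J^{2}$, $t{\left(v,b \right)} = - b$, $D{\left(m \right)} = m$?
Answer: $18769$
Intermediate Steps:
$L{\left(p,N \right)} = 9 + N$
$\left(L^{2}{\left(-1,D{\left(2 \right)} \right)} + I{\left(t{\left(6,4 \right)} \right)}\right)^{2} = \left(\left(9 + 2\right)^{2} + \left(\left(-1\right) 4\right)^{2}\right)^{2} = \left(11^{2} + \left(-4\right)^{2}\right)^{2} = \left(121 + 16\right)^{2} = 137^{2} = 18769$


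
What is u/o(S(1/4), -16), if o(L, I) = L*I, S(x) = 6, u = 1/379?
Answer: -1/36384 ≈ -2.7485e-5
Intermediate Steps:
u = 1/379 ≈ 0.0026385
o(L, I) = I*L
u/o(S(1/4), -16) = 1/(379*((-16*6))) = (1/379)/(-96) = (1/379)*(-1/96) = -1/36384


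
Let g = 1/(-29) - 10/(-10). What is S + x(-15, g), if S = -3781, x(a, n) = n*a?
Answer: -110069/29 ≈ -3795.5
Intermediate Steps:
g = 28/29 (g = 1*(-1/29) - 10*(-⅒) = -1/29 + 1 = 28/29 ≈ 0.96552)
x(a, n) = a*n
S + x(-15, g) = -3781 - 15*28/29 = -3781 - 420/29 = -110069/29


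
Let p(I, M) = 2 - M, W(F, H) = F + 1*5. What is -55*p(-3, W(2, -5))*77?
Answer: 21175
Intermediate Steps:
W(F, H) = 5 + F (W(F, H) = F + 5 = 5 + F)
-55*p(-3, W(2, -5))*77 = -55*(2 - (5 + 2))*77 = -55*(2 - 1*7)*77 = -55*(2 - 7)*77 = -55*(-5)*77 = 275*77 = 21175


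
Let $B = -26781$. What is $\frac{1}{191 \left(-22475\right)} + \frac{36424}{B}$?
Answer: $- \frac{156358242181}{114963468225} \approx -1.3601$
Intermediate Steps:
$\frac{1}{191 \left(-22475\right)} + \frac{36424}{B} = \frac{1}{191 \left(-22475\right)} + \frac{36424}{-26781} = \frac{1}{191} \left(- \frac{1}{22475}\right) + 36424 \left(- \frac{1}{26781}\right) = - \frac{1}{4292725} - \frac{36424}{26781} = - \frac{156358242181}{114963468225}$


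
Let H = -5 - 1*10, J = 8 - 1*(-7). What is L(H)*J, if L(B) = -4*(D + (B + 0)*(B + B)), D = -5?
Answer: -26700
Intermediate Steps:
J = 15 (J = 8 + 7 = 15)
H = -15 (H = -5 - 10 = -15)
L(B) = 20 - 8*B**2 (L(B) = -4*(-5 + (B + 0)*(B + B)) = -4*(-5 + B*(2*B)) = -4*(-5 + 2*B**2) = 20 - 8*B**2)
L(H)*J = (20 - 8*(-15)**2)*15 = (20 - 8*225)*15 = (20 - 1800)*15 = -1780*15 = -26700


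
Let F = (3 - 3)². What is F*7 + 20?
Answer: 20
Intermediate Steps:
F = 0 (F = 0² = 0)
F*7 + 20 = 0*7 + 20 = 0 + 20 = 20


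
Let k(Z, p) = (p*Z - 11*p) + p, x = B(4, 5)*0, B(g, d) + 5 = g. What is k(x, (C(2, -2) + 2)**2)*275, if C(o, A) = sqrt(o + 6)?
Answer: -33000 - 22000*sqrt(2) ≈ -64113.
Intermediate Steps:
B(g, d) = -5 + g
C(o, A) = sqrt(6 + o)
x = 0 (x = (-5 + 4)*0 = -1*0 = 0)
k(Z, p) = -10*p + Z*p (k(Z, p) = (Z*p - 11*p) + p = (-11*p + Z*p) + p = -10*p + Z*p)
k(x, (C(2, -2) + 2)**2)*275 = ((sqrt(6 + 2) + 2)**2*(-10 + 0))*275 = ((sqrt(8) + 2)**2*(-10))*275 = ((2*sqrt(2) + 2)**2*(-10))*275 = ((2 + 2*sqrt(2))**2*(-10))*275 = -10*(2 + 2*sqrt(2))**2*275 = -2750*(2 + 2*sqrt(2))**2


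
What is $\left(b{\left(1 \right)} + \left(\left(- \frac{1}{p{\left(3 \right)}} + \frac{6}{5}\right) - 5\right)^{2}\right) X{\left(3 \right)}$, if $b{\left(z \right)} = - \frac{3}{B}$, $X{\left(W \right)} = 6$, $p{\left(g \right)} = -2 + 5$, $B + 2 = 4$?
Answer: $\frac{7013}{75} \approx 93.507$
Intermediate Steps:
$B = 2$ ($B = -2 + 4 = 2$)
$p{\left(g \right)} = 3$
$b{\left(z \right)} = - \frac{3}{2}$
$\left(b{\left(1 \right)} + \left(\left(- \frac{1}{p{\left(3 \right)}} + \frac{6}{5}\right) - 5\right)^{2}\right) X{\left(3 \right)} = \left(- \frac{3}{2} + \left(\left(- \frac{1}{3} + \frac{6}{5}\right) - 5\right)^{2}\right) 6 = \left(- \frac{3}{2} + \left(\frac{13}{15} - 5\right)^{2}\right) 6 = \left(- \frac{3}{2} + \left(- \frac{62}{15}\right)^{2}\right) 6 = \left(- \frac{3}{2} + \frac{3844}{225}\right) 6 = \frac{7013}{450} \cdot 6 = \frac{7013}{75}$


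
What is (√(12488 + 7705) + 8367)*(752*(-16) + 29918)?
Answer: 149652162 + 17886*√20193 ≈ 1.5219e+8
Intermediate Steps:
(√(12488 + 7705) + 8367)*(752*(-16) + 29918) = (√20193 + 8367)*(-12032 + 29918) = (8367 + √20193)*17886 = 149652162 + 17886*√20193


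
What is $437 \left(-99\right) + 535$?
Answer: $-42728$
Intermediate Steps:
$437 \left(-99\right) + 535 = -43263 + 535 = -42728$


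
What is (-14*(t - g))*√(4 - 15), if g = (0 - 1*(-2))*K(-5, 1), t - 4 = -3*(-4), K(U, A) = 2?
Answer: -168*I*√11 ≈ -557.19*I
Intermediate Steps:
t = 16 (t = 4 - 3*(-4) = 4 + 12 = 16)
g = 4 (g = (0 - 1*(-2))*2 = (0 + 2)*2 = 2*2 = 4)
(-14*(t - g))*√(4 - 15) = (-14*(16 - 1*4))*√(4 - 15) = (-14*(16 - 4))*√(-11) = (-14*12)*(I*√11) = -168*I*√11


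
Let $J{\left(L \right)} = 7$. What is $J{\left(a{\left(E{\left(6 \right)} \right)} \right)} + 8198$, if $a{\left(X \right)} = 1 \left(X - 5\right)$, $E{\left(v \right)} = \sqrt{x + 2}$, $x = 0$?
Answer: $8205$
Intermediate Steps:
$E{\left(v \right)} = \sqrt{2}$ ($E{\left(v \right)} = \sqrt{0 + 2} = \sqrt{2}$)
$a{\left(X \right)} = -5 + X$ ($a{\left(X \right)} = 1 \left(-5 + X\right) = -5 + X$)
$J{\left(a{\left(E{\left(6 \right)} \right)} \right)} + 8198 = 7 + 8198 = 8205$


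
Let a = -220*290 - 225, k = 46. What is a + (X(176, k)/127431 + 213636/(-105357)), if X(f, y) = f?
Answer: -286536904163653/4475249289 ≈ -64027.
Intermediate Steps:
a = -64025 (a = -63800 - 225 = -64025)
a + (X(176, k)/127431 + 213636/(-105357)) = -64025 + (176/127431 + 213636/(-105357)) = -64025 + (176*(1/127431) + 213636*(-1/105357)) = -64025 + (176/127431 - 71212/35119) = -64025 - 9068435428/4475249289 = -286536904163653/4475249289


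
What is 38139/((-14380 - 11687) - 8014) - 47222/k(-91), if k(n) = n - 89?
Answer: 801253981/3067290 ≈ 261.23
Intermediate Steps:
k(n) = -89 + n
38139/((-14380 - 11687) - 8014) - 47222/k(-91) = 38139/((-14380 - 11687) - 8014) - 47222/(-89 - 91) = 38139/(-26067 - 8014) - 47222/(-180) = 38139/(-34081) - 47222*(-1/180) = 38139*(-1/34081) + 23611/90 = -38139/34081 + 23611/90 = 801253981/3067290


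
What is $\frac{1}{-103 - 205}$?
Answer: $- \frac{1}{308} \approx -0.0032468$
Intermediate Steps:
$\frac{1}{-103 - 205} = \frac{1}{-308} = - \frac{1}{308}$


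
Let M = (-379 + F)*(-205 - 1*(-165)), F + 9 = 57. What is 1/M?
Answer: 1/13240 ≈ 7.5529e-5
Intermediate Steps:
F = 48 (F = -9 + 57 = 48)
M = 13240 (M = (-379 + 48)*(-205 - 1*(-165)) = -331*(-205 + 165) = -331*(-40) = 13240)
1/M = 1/13240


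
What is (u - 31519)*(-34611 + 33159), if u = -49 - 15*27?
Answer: 46424796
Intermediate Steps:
u = -454 (u = -49 - 405 = -454)
(u - 31519)*(-34611 + 33159) = (-454 - 31519)*(-34611 + 33159) = -31973*(-1452) = 46424796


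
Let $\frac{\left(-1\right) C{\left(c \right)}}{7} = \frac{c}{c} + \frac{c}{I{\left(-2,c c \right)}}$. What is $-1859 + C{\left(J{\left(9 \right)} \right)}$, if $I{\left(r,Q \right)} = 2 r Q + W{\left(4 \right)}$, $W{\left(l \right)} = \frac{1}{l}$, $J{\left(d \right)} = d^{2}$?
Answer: $- \frac{195881082}{104975} \approx -1866.0$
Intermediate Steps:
$I{\left(r,Q \right)} = \frac{1}{4} + 2 Q r$ ($I{\left(r,Q \right)} = 2 r Q + \frac{1}{4} = 2 Q r + \frac{1}{4} = \frac{1}{4} + 2 Q r$)
$C{\left(c \right)} = -7 - \frac{7 c}{\frac{1}{4} - 4 c^{2}}$ ($C{\left(c \right)} = - 7 \left(\frac{c}{c} + \frac{c}{\frac{1}{4} + 2 c c \left(-2\right)}\right) = - 7 \left(1 + \frac{c}{\frac{1}{4} + 2 c^{2} \left(-2\right)}\right) = - 7 \left(1 + \frac{c}{\frac{1}{4} - 4 c^{2}}\right) = -7 - \frac{7 c}{\frac{1}{4} - 4 c^{2}}$)
$-1859 + C{\left(J{\left(9 \right)} \right)} = -1859 + \frac{7 \left(-1 - 4 \cdot 9^{2} + 16 \left(9^{2}\right)^{2}\right)}{1 - 16 \left(9^{2}\right)^{2}} = -1859 + \frac{7 \left(-1 - 324 + 16 \cdot 81^{2}\right)}{1 - 16 \cdot 81^{2}} = -1859 + \frac{7 \left(-1 - 324 + 16 \cdot 6561\right)}{1 - 104976} = -1859 + \frac{7 \left(-1 - 324 + 104976\right)}{1 - 104976} = -1859 + 7 \frac{1}{-104975} \cdot 104651 = -1859 + 7 \left(- \frac{1}{104975}\right) 104651 = -1859 - \frac{732557}{104975} = - \frac{195881082}{104975}$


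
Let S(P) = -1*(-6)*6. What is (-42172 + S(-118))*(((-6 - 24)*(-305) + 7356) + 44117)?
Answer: -2554410728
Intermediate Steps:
S(P) = 36 (S(P) = 6*6 = 36)
(-42172 + S(-118))*(((-6 - 24)*(-305) + 7356) + 44117) = (-42172 + 36)*(((-6 - 24)*(-305) + 7356) + 44117) = -42136*((-30*(-305) + 7356) + 44117) = -42136*((9150 + 7356) + 44117) = -42136*(16506 + 44117) = -42136*60623 = -2554410728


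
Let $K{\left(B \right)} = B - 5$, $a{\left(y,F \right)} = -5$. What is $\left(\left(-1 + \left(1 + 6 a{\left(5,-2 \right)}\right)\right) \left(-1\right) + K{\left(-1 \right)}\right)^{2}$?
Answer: $576$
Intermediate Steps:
$K{\left(B \right)} = -5 + B$ ($K{\left(B \right)} = B - 5 = -5 + B$)
$\left(\left(-1 + \left(1 + 6 a{\left(5,-2 \right)}\right)\right) \left(-1\right) + K{\left(-1 \right)}\right)^{2} = \left(\left(-1 + \left(1 + 6 \left(-5\right)\right)\right) \left(-1\right) - 6\right)^{2} = \left(\left(-1 + \left(1 - 30\right)\right) \left(-1\right) - 6\right)^{2} = \left(\left(-1 - 29\right) \left(-1\right) - 6\right)^{2} = \left(\left(-30\right) \left(-1\right) - 6\right)^{2} = \left(30 - 6\right)^{2} = 24^{2} = 576$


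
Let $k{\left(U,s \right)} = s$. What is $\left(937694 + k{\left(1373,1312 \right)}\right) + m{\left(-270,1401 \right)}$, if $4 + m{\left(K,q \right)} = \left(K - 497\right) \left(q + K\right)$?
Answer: $71525$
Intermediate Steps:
$m{\left(K,q \right)} = -4 + \left(-497 + K\right) \left(K + q\right)$ ($m{\left(K,q \right)} = -4 + \left(K - 497\right) \left(q + K\right) = -4 + \left(-497 + K\right) \left(K + q\right)$)
$\left(937694 + k{\left(1373,1312 \right)}\right) + m{\left(-270,1401 \right)} = \left(937694 + 1312\right) - \left(940381 - 72900\right) = 939006 - 867481 = 71525$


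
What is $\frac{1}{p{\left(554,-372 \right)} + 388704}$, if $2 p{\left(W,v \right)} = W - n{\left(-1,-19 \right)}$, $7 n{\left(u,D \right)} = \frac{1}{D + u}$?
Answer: $\frac{280}{108914681} \approx 2.5708 \cdot 10^{-6}$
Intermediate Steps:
$n{\left(u,D \right)} = \frac{1}{7 \left(D + u\right)}$
$p{\left(W,v \right)} = \frac{1}{280} + \frac{W}{2}$ ($p{\left(W,v \right)} = \frac{W - \frac{1}{7 \left(-19 - 1\right)}}{2} = \frac{W - \frac{1}{7 \left(-20\right)}}{2} = \frac{W - \frac{1}{7} \left(- \frac{1}{20}\right)}{2} = \frac{W - - \frac{1}{140}}{2} = \frac{W + \frac{1}{140}}{2} = \frac{\frac{1}{140} + W}{2} = \frac{1}{280} + \frac{W}{2}$)
$\frac{1}{p{\left(554,-372 \right)} + 388704} = \frac{1}{\left(\frac{1}{280} + \frac{1}{2} \cdot 554\right) + 388704} = \frac{1}{\left(\frac{1}{280} + 277\right) + 388704} = \frac{1}{\frac{77561}{280} + 388704} = \frac{1}{\frac{108914681}{280}} = \frac{280}{108914681}$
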